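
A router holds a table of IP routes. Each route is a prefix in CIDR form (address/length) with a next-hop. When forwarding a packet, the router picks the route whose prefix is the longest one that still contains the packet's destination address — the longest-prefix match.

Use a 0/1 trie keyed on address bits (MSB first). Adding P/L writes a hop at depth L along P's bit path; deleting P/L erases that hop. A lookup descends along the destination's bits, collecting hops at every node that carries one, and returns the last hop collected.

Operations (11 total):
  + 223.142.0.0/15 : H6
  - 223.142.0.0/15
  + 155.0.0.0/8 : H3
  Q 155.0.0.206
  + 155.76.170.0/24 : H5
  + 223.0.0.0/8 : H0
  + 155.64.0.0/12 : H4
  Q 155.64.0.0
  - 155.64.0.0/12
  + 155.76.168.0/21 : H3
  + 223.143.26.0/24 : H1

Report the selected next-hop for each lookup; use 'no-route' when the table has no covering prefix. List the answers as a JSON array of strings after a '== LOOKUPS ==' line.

Process each operation:
  add 223.142.0.0/15 -> H6 at depth 15
  del 223.142.0.0/15 (clear depth 15)
  add 155.0.0.0/8 -> H3 at depth 8
  ? 155.0.0.206  path d0:-→d1:-→d2:-→d3:-→d4:-→d5:-→d6:-→d7:-→d8:H3  best=H3
  add 155.76.170.0/24 -> H5 at depth 24
  add 223.0.0.0/8 -> H0 at depth 8
  add 155.64.0.0/12 -> H4 at depth 12
  ? 155.64.0.0  path d0:-→d1:-→d2:-→d3:-→d4:-→d5:-→d6:-→d7:-→d8:H3→d9:-→d10:-→d11:-→d12:H4  best=H4
  del 155.64.0.0/12 (clear depth 12)
  add 155.76.168.0/21 -> H3 at depth 21
  add 223.143.26.0/24 -> H1 at depth 24

== LOOKUPS ==
["H3","H4"]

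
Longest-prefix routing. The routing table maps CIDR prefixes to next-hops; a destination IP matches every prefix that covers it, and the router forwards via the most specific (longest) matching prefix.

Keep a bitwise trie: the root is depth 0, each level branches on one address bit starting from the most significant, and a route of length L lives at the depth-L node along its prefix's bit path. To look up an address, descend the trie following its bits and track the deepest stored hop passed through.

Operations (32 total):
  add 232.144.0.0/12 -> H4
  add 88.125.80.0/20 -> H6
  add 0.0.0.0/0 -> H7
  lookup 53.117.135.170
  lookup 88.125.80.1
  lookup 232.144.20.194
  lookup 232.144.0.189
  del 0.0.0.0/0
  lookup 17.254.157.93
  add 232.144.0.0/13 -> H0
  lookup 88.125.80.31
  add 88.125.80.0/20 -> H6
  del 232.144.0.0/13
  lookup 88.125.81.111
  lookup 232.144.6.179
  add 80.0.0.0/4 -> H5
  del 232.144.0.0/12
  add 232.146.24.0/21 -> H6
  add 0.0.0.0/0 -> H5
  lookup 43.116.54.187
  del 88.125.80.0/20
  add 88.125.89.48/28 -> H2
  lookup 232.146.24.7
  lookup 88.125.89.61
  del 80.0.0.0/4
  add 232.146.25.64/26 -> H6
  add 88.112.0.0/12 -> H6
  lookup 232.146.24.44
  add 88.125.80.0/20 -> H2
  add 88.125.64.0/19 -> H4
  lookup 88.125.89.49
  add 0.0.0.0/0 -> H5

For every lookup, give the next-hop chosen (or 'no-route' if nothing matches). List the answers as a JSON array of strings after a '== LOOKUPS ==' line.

Trace:
  + 232.144.0.0/12 (H4) depth=12
  + 88.125.80.0/20 (H6) depth=20
  + 0.0.0.0/0 (H7) depth=0
  lookup 53.117.135.170: bits 0 walk d0:H7→d1:- -> H7
  lookup 88.125.80.1: bits 01011000011111010101 walk d0:H7→d1:-→d2:-→d3:-→d4:-→d5:-→d6:-→d7:-→d8:-→d9:-→d10:-→d11:-→d12:-→d13:-→d14:-→d15:-→d16:-→d17:-→d18:-→d19:-→d20:H6 -> H6
  lookup 232.144.20.194: bits 111010001001 walk d0:H7→d1:-→d2:-→d3:-→d4:-→d5:-→d6:-→d7:-→d8:-→d9:-→d10:-→d11:-→d12:H4 -> H4
  lookup 232.144.0.189: bits 111010001001 walk d0:H7→d1:-→d2:-→d3:-→d4:-→d5:-→d6:-→d7:-→d8:-→d9:-→d10:-→d11:-→d12:H4 -> H4
  - 0.0.0.0/0 clear@0
  lookup 17.254.157.93: bits 0 walk d0:-→d1:- -> no-route
  + 232.144.0.0/13 (H0) depth=13
  lookup 88.125.80.31: bits 01011000011111010101 walk d0:-→d1:-→d2:-→d3:-→d4:-→d5:-→d6:-→d7:-→d8:-→d9:-→d10:-→d11:-→d12:-→d13:-→d14:-→d15:-→d16:-→d17:-→d18:-→d19:-→d20:H6 -> H6
  + 88.125.80.0/20 (H6) depth=20
  - 232.144.0.0/13 clear@13
  lookup 88.125.81.111: bits 01011000011111010101 walk d0:-→d1:-→d2:-→d3:-→d4:-→d5:-→d6:-→d7:-→d8:-→d9:-→d10:-→d11:-→d12:-→d13:-→d14:-→d15:-→d16:-→d17:-→d18:-→d19:-→d20:H6 -> H6
  lookup 232.144.6.179: bits 1110100010010 walk d0:-→d1:-→d2:-→d3:-→d4:-→d5:-→d6:-→d7:-→d8:-→d9:-→d10:-→d11:-→d12:H4→d13:- -> H4
  + 80.0.0.0/4 (H5) depth=4
  - 232.144.0.0/12 clear@12
  + 232.146.24.0/21 (H6) depth=21
  + 0.0.0.0/0 (H5) depth=0
  lookup 43.116.54.187: bits 0 walk d0:H5→d1:- -> H5
  - 88.125.80.0/20 clear@20
  + 88.125.89.48/28 (H2) depth=28
  lookup 232.146.24.7: bits 111010001001001000011 walk d0:H5→d1:-→d2:-→d3:-→d4:-→d5:-→d6:-→d7:-→d8:-→d9:-→d10:-→d11:-→d12:-→d13:-→d14:-→d15:-→d16:-→d17:-→d18:-→d19:-→d20:-→d21:H6 -> H6
  lookup 88.125.89.61: bits 0101100001111101010110010011 walk d0:H5→d1:-→d2:-→d3:-→d4:H5→d5:-→d6:-→d7:-→d8:-→d9:-→d10:-→d11:-→d12:-→d13:-→d14:-→d15:-→d16:-→d17:-→d18:-→d19:-→d20:-→d21:-→d22:-→d23:-→d24:-→d25:-→d26:-→d27:-→d28:H2 -> H2
  - 80.0.0.0/4 clear@4
  + 232.146.25.64/26 (H6) depth=26
  + 88.112.0.0/12 (H6) depth=12
  lookup 232.146.24.44: bits 11101000100100100001100 walk d0:H5→d1:-→d2:-→d3:-→d4:-→d5:-→d6:-→d7:-→d8:-→d9:-→d10:-→d11:-→d12:-→d13:-→d14:-→d15:-→d16:-→d17:-→d18:-→d19:-→d20:-→d21:H6→d22:-→d23:- -> H6
  + 88.125.80.0/20 (H2) depth=20
  + 88.125.64.0/19 (H4) depth=19
  lookup 88.125.89.49: bits 0101100001111101010110010011 walk d0:H5→d1:-→d2:-→d3:-→d4:-→d5:-→d6:-→d7:-→d8:-→d9:-→d10:-→d11:-→d12:H6→d13:-→d14:-→d15:-→d16:-→d17:-→d18:-→d19:H4→d20:H2→d21:-→d22:-→d23:-→d24:-→d25:-→d26:-→d27:-→d28:H2 -> H2
  + 0.0.0.0/0 (H5) depth=0

== LOOKUPS ==
["H7","H6","H4","H4","no-route","H6","H6","H4","H5","H6","H2","H6","H2"]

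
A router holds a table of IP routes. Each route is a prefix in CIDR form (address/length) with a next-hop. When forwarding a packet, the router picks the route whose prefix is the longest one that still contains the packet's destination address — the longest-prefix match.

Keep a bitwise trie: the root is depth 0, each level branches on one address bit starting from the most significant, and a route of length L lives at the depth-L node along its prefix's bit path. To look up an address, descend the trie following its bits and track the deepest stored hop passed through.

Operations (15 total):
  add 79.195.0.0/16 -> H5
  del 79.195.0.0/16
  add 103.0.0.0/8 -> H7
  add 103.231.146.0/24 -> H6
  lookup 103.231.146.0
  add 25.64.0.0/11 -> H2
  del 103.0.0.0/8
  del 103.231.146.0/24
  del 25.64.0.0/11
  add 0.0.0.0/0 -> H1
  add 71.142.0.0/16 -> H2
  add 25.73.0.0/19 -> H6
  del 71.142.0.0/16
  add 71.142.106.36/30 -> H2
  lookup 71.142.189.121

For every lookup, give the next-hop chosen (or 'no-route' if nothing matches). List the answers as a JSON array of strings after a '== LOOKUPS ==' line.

Process each operation:
  add 79.195.0.0/16 -> H5 at depth 16
  - 79.195.0.0/16 clear@16
  add 103.0.0.0/8 -> H7 at depth 8
  add 103.231.146.0/24 -> H6 at depth 24
  ? 103.231.146.0  path d0:-→d1:-→d2:-→d3:-→d4:-→d5:-→d6:-→d7:-→d8:H7→d9:-→d10:-→d11:-→d12:-→d13:-→d14:-→d15:-→d16:-→d17:-→d18:-→d19:-→d20:-→d21:-→d22:-→d23:-→d24:H6  best=H6
  add 25.64.0.0/11 -> H2 at depth 11
  - 103.0.0.0/8 clear@8
  - 103.231.146.0/24 clear@24
  - 25.64.0.0/11 clear@11
  add 0.0.0.0/0 -> H1 at depth 0
  add 71.142.0.0/16 -> H2 at depth 16
  add 25.73.0.0/19 -> H6 at depth 19
  - 71.142.0.0/16 clear@16
  add 71.142.106.36/30 -> H2 at depth 30
  ? 71.142.189.121  path d0:H1→d1:-→d2:-→d3:-→d4:-→d5:-→d6:-→d7:-→d8:-→d9:-→d10:-→d11:-→d12:-→d13:-→d14:-→d15:-→d16:-  best=H1

== LOOKUPS ==
["H6","H1"]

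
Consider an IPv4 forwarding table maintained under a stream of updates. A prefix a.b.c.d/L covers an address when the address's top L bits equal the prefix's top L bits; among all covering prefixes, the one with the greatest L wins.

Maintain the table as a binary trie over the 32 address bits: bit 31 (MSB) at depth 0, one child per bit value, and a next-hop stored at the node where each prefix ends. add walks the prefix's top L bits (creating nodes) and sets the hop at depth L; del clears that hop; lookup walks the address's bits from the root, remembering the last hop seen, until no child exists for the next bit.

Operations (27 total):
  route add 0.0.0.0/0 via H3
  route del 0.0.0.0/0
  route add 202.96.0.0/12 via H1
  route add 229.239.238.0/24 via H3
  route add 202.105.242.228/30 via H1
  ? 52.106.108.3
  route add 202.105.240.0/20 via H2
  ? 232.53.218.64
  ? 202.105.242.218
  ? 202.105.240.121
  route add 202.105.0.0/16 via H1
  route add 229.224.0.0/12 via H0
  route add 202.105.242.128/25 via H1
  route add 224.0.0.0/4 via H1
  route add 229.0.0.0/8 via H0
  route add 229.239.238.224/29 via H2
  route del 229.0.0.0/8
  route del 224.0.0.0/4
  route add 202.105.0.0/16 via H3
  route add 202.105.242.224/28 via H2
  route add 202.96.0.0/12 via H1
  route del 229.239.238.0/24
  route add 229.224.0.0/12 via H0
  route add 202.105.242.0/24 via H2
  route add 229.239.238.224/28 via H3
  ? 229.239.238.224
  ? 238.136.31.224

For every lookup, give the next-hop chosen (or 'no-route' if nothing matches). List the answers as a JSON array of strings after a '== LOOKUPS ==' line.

Process each operation:
  add 0.0.0.0/0 -> H3 at depth 0
  del 0.0.0.0/0 (clear depth 0)
  add 202.96.0.0/12 -> H1 at depth 12
  add 229.239.238.0/24 -> H3 at depth 24
  add 202.105.242.228/30 -> H1 at depth 30
  Q 52.106.108.3: descend ε ; hops seen [∅] ; pick no-route
  add 202.105.240.0/20 -> H2 at depth 20
  Q 232.53.218.64: descend 1110 ; hops seen [∅] ; pick no-route
  Q 202.105.242.218: descend 11001010011010011111001011 ; hops seen [H1,H2] ; pick H2
  Q 202.105.240.121: descend 1100101001101001111100 ; hops seen [H1,H2] ; pick H2
  add 202.105.0.0/16 -> H1 at depth 16
  add 229.224.0.0/12 -> H0 at depth 12
  add 202.105.242.128/25 -> H1 at depth 25
  add 224.0.0.0/4 -> H1 at depth 4
  add 229.0.0.0/8 -> H0 at depth 8
  add 229.239.238.224/29 -> H2 at depth 29
  del 229.0.0.0/8 (clear depth 8)
  del 224.0.0.0/4 (clear depth 4)
  add 202.105.0.0/16 -> H3 at depth 16
  add 202.105.242.224/28 -> H2 at depth 28
  add 202.96.0.0/12 -> H1 at depth 12
  del 229.239.238.0/24 (clear depth 24)
  add 229.224.0.0/12 -> H0 at depth 12
  add 202.105.242.0/24 -> H2 at depth 24
  add 229.239.238.224/28 -> H3 at depth 28
  Q 229.239.238.224: descend 11100101111011111110111011100 ; hops seen [H0,H3,H2] ; pick H2
  Q 238.136.31.224: descend 1110 ; hops seen [∅] ; pick no-route

== LOOKUPS ==
["no-route","no-route","H2","H2","H2","no-route"]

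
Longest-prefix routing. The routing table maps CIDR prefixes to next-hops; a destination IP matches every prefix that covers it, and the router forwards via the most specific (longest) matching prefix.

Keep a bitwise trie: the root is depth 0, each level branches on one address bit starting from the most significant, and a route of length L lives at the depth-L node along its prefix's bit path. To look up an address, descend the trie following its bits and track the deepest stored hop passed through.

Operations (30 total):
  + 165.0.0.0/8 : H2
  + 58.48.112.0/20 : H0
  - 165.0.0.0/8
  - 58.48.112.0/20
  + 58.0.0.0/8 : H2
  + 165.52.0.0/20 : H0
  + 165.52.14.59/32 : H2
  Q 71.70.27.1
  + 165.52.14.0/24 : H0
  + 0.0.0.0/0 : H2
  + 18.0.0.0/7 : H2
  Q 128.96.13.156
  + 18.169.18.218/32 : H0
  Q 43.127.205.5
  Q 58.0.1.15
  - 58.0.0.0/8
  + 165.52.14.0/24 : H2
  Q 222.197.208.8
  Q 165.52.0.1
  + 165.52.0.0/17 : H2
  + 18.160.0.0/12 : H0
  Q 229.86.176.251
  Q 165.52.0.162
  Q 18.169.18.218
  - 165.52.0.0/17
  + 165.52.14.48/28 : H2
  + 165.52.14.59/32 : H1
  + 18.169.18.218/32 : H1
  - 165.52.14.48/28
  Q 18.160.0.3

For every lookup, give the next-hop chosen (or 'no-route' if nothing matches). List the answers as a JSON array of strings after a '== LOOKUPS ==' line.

Apply in order:
  + 165.0.0.0/8 (H2) depth=8
  + 58.48.112.0/20 (H0) depth=20
  del 165.0.0.0/8 (clear depth 8)
  del 58.48.112.0/20 (clear depth 20)
  + 58.0.0.0/8 (H2) depth=8
  + 165.52.0.0/20 (H0) depth=20
  + 165.52.14.59/32 (H2) depth=32
  Q 71.70.27.1: descend 0 ; hops seen [∅] ; pick no-route
  + 165.52.14.0/24 (H0) depth=24
  + 0.0.0.0/0 (H2) depth=0
  + 18.0.0.0/7 (H2) depth=7
  Q 128.96.13.156: descend 10 ; hops seen [H2] ; pick H2
  + 18.169.18.218/32 (H0) depth=32
  Q 43.127.205.5: descend 001 ; hops seen [H2] ; pick H2
  Q 58.0.1.15: descend 0011101000 ; hops seen [H2,H2] ; pick H2
  del 58.0.0.0/8 (clear depth 8)
  + 165.52.14.0/24 (H2) depth=24
  Q 222.197.208.8: descend 1 ; hops seen [H2] ; pick H2
  Q 165.52.0.1: descend 10100101001101000000 ; hops seen [H2,H0] ; pick H0
  + 165.52.0.0/17 (H2) depth=17
  + 18.160.0.0/12 (H0) depth=12
  Q 229.86.176.251: descend 1 ; hops seen [H2] ; pick H2
  Q 165.52.0.162: descend 10100101001101000000 ; hops seen [H2,H2,H0] ; pick H0
  Q 18.169.18.218: descend 00010010101010010001001011011010 ; hops seen [H2,H2,H0,H0] ; pick H0
  del 165.52.0.0/17 (clear depth 17)
  + 165.52.14.48/28 (H2) depth=28
  + 165.52.14.59/32 (H1) depth=32
  + 18.169.18.218/32 (H1) depth=32
  del 165.52.14.48/28 (clear depth 28)
  Q 18.160.0.3: descend 000100101010 ; hops seen [H2,H2,H0] ; pick H0

== LOOKUPS ==
["no-route","H2","H2","H2","H2","H0","H2","H0","H0","H0"]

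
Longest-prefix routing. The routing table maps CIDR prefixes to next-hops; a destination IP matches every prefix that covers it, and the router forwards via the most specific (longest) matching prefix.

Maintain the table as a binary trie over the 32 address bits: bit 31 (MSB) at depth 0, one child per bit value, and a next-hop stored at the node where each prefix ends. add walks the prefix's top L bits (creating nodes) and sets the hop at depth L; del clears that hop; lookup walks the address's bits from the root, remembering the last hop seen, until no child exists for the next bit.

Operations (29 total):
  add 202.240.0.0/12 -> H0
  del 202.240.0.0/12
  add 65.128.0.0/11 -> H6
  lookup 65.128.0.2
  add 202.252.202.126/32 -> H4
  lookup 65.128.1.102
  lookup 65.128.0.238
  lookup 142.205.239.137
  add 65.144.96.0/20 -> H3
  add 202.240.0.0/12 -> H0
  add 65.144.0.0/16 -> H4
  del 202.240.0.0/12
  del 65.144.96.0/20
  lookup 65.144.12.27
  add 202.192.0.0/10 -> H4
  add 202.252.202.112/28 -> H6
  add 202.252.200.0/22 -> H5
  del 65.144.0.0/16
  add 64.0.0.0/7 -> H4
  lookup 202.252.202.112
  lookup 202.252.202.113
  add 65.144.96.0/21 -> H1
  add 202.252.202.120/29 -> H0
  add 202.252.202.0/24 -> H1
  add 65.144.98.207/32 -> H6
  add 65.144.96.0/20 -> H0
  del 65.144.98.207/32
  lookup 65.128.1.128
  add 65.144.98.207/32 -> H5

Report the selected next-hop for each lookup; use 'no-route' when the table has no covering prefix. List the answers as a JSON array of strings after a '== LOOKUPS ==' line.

Process each operation:
  + 202.240.0.0/12 (H0) depth=12
  del 202.240.0.0/12 (clear depth 12)
  + 65.128.0.0/11 (H6) depth=11
  Q 65.128.0.2: descend 01000001100 ; hops seen [H6] ; pick H6
  + 202.252.202.126/32 (H4) depth=32
  Q 65.128.1.102: descend 01000001100 ; hops seen [H6] ; pick H6
  Q 65.128.0.238: descend 01000001100 ; hops seen [H6] ; pick H6
  Q 142.205.239.137: descend 1 ; hops seen [∅] ; pick no-route
  + 65.144.96.0/20 (H3) depth=20
  + 202.240.0.0/12 (H0) depth=12
  + 65.144.0.0/16 (H4) depth=16
  del 202.240.0.0/12 (clear depth 12)
  del 65.144.96.0/20 (clear depth 20)
  Q 65.144.12.27: descend 01000001100100000 ; hops seen [H6,H4] ; pick H4
  + 202.192.0.0/10 (H4) depth=10
  + 202.252.202.112/28 (H6) depth=28
  + 202.252.200.0/22 (H5) depth=22
  del 65.144.0.0/16 (clear depth 16)
  + 64.0.0.0/7 (H4) depth=7
  Q 202.252.202.112: descend 1100101011111100110010100111 ; hops seen [H4,H5,H6] ; pick H6
  Q 202.252.202.113: descend 1100101011111100110010100111 ; hops seen [H4,H5,H6] ; pick H6
  + 65.144.96.0/21 (H1) depth=21
  + 202.252.202.120/29 (H0) depth=29
  + 202.252.202.0/24 (H1) depth=24
  + 65.144.98.207/32 (H6) depth=32
  + 65.144.96.0/20 (H0) depth=20
  del 65.144.98.207/32 (clear depth 32)
  Q 65.128.1.128: descend 01000001100 ; hops seen [H4,H6] ; pick H6
  + 65.144.98.207/32 (H5) depth=32

== LOOKUPS ==
["H6","H6","H6","no-route","H4","H6","H6","H6"]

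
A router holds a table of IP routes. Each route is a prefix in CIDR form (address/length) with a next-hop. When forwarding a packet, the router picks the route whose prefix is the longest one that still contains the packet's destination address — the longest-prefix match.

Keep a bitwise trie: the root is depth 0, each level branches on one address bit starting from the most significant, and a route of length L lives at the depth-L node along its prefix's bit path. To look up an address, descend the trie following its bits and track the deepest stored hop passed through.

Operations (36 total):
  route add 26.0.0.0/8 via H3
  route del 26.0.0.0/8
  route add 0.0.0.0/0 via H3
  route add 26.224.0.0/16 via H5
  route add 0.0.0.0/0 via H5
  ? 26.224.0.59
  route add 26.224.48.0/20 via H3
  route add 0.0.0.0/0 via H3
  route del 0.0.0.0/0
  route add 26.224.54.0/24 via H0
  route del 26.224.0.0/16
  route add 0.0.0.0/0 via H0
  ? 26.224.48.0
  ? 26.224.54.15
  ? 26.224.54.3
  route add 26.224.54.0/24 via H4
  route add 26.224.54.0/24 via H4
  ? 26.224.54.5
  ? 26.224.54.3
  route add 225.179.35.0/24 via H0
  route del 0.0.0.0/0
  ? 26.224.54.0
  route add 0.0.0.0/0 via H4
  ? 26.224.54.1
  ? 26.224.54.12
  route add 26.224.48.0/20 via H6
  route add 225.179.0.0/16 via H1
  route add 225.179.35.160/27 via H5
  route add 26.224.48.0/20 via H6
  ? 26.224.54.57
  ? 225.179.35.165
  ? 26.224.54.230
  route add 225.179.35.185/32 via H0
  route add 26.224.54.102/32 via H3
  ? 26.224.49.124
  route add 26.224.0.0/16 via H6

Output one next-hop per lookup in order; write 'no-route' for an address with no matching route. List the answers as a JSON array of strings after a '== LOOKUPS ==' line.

Process each operation:
  + 26.0.0.0/8 (H3) depth=8
  - 26.0.0.0/8 clear@8
  + 0.0.0.0/0 (H3) depth=0
  + 26.224.0.0/16 (H5) depth=16
  + 0.0.0.0/0 (H5) depth=0
  Q 26.224.0.59: descend 0001101011100000 ; hops seen [H5,H5] ; pick H5
  + 26.224.48.0/20 (H3) depth=20
  + 0.0.0.0/0 (H3) depth=0
  - 0.0.0.0/0 clear@0
  + 26.224.54.0/24 (H0) depth=24
  - 26.224.0.0/16 clear@16
  + 0.0.0.0/0 (H0) depth=0
  Q 26.224.48.0: descend 000110101110000000110 ; hops seen [H0,H3] ; pick H3
  Q 26.224.54.15: descend 000110101110000000110110 ; hops seen [H0,H3,H0] ; pick H0
  Q 26.224.54.3: descend 000110101110000000110110 ; hops seen [H0,H3,H0] ; pick H0
  + 26.224.54.0/24 (H4) depth=24
  + 26.224.54.0/24 (H4) depth=24
  Q 26.224.54.5: descend 000110101110000000110110 ; hops seen [H0,H3,H4] ; pick H4
  Q 26.224.54.3: descend 000110101110000000110110 ; hops seen [H0,H3,H4] ; pick H4
  + 225.179.35.0/24 (H0) depth=24
  - 0.0.0.0/0 clear@0
  Q 26.224.54.0: descend 000110101110000000110110 ; hops seen [H3,H4] ; pick H4
  + 0.0.0.0/0 (H4) depth=0
  Q 26.224.54.1: descend 000110101110000000110110 ; hops seen [H4,H3,H4] ; pick H4
  Q 26.224.54.12: descend 000110101110000000110110 ; hops seen [H4,H3,H4] ; pick H4
  + 26.224.48.0/20 (H6) depth=20
  + 225.179.0.0/16 (H1) depth=16
  + 225.179.35.160/27 (H5) depth=27
  + 26.224.48.0/20 (H6) depth=20
  Q 26.224.54.57: descend 000110101110000000110110 ; hops seen [H4,H6,H4] ; pick H4
  Q 225.179.35.165: descend 111000011011001100100011101 ; hops seen [H4,H1,H0,H5] ; pick H5
  Q 26.224.54.230: descend 000110101110000000110110 ; hops seen [H4,H6,H4] ; pick H4
  + 225.179.35.185/32 (H0) depth=32
  + 26.224.54.102/32 (H3) depth=32
  Q 26.224.49.124: descend 000110101110000000110 ; hops seen [H4,H6] ; pick H6
  + 26.224.0.0/16 (H6) depth=16

== LOOKUPS ==
["H5","H3","H0","H0","H4","H4","H4","H4","H4","H4","H5","H4","H6"]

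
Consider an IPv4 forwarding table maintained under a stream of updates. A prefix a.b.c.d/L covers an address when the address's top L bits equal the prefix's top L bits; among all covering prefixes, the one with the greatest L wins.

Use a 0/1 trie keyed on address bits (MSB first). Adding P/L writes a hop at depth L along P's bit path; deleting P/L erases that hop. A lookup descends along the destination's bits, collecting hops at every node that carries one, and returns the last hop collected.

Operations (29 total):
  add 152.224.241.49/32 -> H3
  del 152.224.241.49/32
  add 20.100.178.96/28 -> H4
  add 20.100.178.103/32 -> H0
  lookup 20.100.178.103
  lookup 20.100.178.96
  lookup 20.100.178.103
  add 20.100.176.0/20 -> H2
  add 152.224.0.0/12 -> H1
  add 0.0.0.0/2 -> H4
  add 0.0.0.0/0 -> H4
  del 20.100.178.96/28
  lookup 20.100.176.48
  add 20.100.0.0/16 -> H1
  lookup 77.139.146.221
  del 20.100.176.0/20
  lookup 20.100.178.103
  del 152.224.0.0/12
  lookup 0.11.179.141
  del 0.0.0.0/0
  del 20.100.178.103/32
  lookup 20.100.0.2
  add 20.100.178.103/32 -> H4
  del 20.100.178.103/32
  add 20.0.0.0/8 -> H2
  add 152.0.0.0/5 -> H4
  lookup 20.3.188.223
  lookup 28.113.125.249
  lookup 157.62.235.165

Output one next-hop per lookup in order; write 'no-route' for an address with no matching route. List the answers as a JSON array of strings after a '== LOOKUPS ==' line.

Process each operation:
  + 152.224.241.49/32 (H3) depth=32
  - 152.224.241.49/32 clear@32
  + 20.100.178.96/28 (H4) depth=28
  + 20.100.178.103/32 (H0) depth=32
  lookup 20.100.178.103: bits 00010100011001001011001001100111 walk d0:-→d1:-→d2:-→d3:-→d4:-→d5:-→d6:-→d7:-→d8:-→d9:-→d10:-→d11:-→d12:-→d13:-→d14:-→d15:-→d16:-→d17:-→d18:-→d19:-→d20:-→d21:-→d22:-→d23:-→d24:-→d25:-→d26:-→d27:-→d28:H4→d29:-→d30:-→d31:-→d32:H0 -> H0
  lookup 20.100.178.96: bits 00010100011001001011001001100 walk d0:-→d1:-→d2:-→d3:-→d4:-→d5:-→d6:-→d7:-→d8:-→d9:-→d10:-→d11:-→d12:-→d13:-→d14:-→d15:-→d16:-→d17:-→d18:-→d19:-→d20:-→d21:-→d22:-→d23:-→d24:-→d25:-→d26:-→d27:-→d28:H4→d29:- -> H4
  lookup 20.100.178.103: bits 00010100011001001011001001100111 walk d0:-→d1:-→d2:-→d3:-→d4:-→d5:-→d6:-→d7:-→d8:-→d9:-→d10:-→d11:-→d12:-→d13:-→d14:-→d15:-→d16:-→d17:-→d18:-→d19:-→d20:-→d21:-→d22:-→d23:-→d24:-→d25:-→d26:-→d27:-→d28:H4→d29:-→d30:-→d31:-→d32:H0 -> H0
  + 20.100.176.0/20 (H2) depth=20
  + 152.224.0.0/12 (H1) depth=12
  + 0.0.0.0/2 (H4) depth=2
  + 0.0.0.0/0 (H4) depth=0
  - 20.100.178.96/28 clear@28
  lookup 20.100.176.48: bits 0001010001100100101100 walk d0:H4→d1:-→d2:H4→d3:-→d4:-→d5:-→d6:-→d7:-→d8:-→d9:-→d10:-→d11:-→d12:-→d13:-→d14:-→d15:-→d16:-→d17:-→d18:-→d19:-→d20:H2→d21:-→d22:- -> H2
  + 20.100.0.0/16 (H1) depth=16
  lookup 77.139.146.221: bits 0 walk d0:H4→d1:- -> H4
  - 20.100.176.0/20 clear@20
  lookup 20.100.178.103: bits 00010100011001001011001001100111 walk d0:H4→d1:-→d2:H4→d3:-→d4:-→d5:-→d6:-→d7:-→d8:-→d9:-→d10:-→d11:-→d12:-→d13:-→d14:-→d15:-→d16:H1→d17:-→d18:-→d19:-→d20:-→d21:-→d22:-→d23:-→d24:-→d25:-→d26:-→d27:-→d28:-→d29:-→d30:-→d31:-→d32:H0 -> H0
  - 152.224.0.0/12 clear@12
  lookup 0.11.179.141: bits 000 walk d0:H4→d1:-→d2:H4→d3:- -> H4
  - 0.0.0.0/0 clear@0
  - 20.100.178.103/32 clear@32
  lookup 20.100.0.2: bits 0001010001100100 walk d0:-→d1:-→d2:H4→d3:-→d4:-→d5:-→d6:-→d7:-→d8:-→d9:-→d10:-→d11:-→d12:-→d13:-→d14:-→d15:-→d16:H1 -> H1
  + 20.100.178.103/32 (H4) depth=32
  - 20.100.178.103/32 clear@32
  + 20.0.0.0/8 (H2) depth=8
  + 152.0.0.0/5 (H4) depth=5
  lookup 20.3.188.223: bits 000101000 walk d0:-→d1:-→d2:H4→d3:-→d4:-→d5:-→d6:-→d7:-→d8:H2→d9:- -> H2
  lookup 28.113.125.249: bits 0001 walk d0:-→d1:-→d2:H4→d3:-→d4:- -> H4
  lookup 157.62.235.165: bits 10011 walk d0:-→d1:-→d2:-→d3:-→d4:-→d5:H4 -> H4

== LOOKUPS ==
["H0","H4","H0","H2","H4","H0","H4","H1","H2","H4","H4"]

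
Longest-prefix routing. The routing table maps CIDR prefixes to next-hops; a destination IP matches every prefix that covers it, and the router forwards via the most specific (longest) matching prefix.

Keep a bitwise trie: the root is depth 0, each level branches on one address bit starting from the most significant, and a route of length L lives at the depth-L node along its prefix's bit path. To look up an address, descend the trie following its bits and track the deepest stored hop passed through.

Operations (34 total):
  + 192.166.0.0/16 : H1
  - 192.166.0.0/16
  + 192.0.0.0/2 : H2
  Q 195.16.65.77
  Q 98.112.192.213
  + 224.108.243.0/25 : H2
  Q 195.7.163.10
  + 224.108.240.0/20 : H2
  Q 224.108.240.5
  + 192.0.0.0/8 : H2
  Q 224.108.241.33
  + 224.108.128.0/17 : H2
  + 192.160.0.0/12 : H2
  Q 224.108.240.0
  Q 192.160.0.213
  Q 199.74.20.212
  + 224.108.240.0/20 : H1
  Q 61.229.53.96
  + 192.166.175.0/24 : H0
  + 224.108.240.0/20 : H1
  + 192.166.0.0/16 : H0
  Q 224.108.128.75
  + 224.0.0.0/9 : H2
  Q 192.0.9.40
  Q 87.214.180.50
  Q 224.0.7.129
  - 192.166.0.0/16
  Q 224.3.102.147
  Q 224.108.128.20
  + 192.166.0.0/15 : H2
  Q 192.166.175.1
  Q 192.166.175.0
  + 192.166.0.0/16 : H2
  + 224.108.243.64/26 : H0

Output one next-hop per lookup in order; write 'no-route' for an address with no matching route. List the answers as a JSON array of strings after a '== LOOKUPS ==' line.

Process each operation:
  + 192.166.0.0/16 (H1) depth=16
  - 192.166.0.0/16 clear@16
  + 192.0.0.0/2 (H2) depth=2
  ? 195.16.65.77  path d0:-→d1:-→d2:H2→d3:-→d4:-→d5:-→d6:-  best=H2
  ? 98.112.192.213  path d0:-  best=no-route
  + 224.108.243.0/25 (H2) depth=25
  ? 195.7.163.10  path d0:-→d1:-→d2:H2→d3:-→d4:-→d5:-→d6:-  best=H2
  + 224.108.240.0/20 (H2) depth=20
  ? 224.108.240.5  path d0:-→d1:-→d2:H2→d3:-→d4:-→d5:-→d6:-→d7:-→d8:-→d9:-→d10:-→d11:-→d12:-→d13:-→d14:-→d15:-→d16:-→d17:-→d18:-→d19:-→d20:H2→d21:-→d22:-  best=H2
  + 192.0.0.0/8 (H2) depth=8
  ? 224.108.241.33  path d0:-→d1:-→d2:H2→d3:-→d4:-→d5:-→d6:-→d7:-→d8:-→d9:-→d10:-→d11:-→d12:-→d13:-→d14:-→d15:-→d16:-→d17:-→d18:-→d19:-→d20:H2→d21:-→d22:-  best=H2
  + 224.108.128.0/17 (H2) depth=17
  + 192.160.0.0/12 (H2) depth=12
  ? 224.108.240.0  path d0:-→d1:-→d2:H2→d3:-→d4:-→d5:-→d6:-→d7:-→d8:-→d9:-→d10:-→d11:-→d12:-→d13:-→d14:-→d15:-→d16:-→d17:H2→d18:-→d19:-→d20:H2→d21:-→d22:-  best=H2
  ? 192.160.0.213  path d0:-→d1:-→d2:H2→d3:-→d4:-→d5:-→d6:-→d7:-→d8:H2→d9:-→d10:-→d11:-→d12:H2→d13:-  best=H2
  ? 199.74.20.212  path d0:-→d1:-→d2:H2→d3:-→d4:-→d5:-  best=H2
  + 224.108.240.0/20 (H1) depth=20
  ? 61.229.53.96  path d0:-  best=no-route
  + 192.166.175.0/24 (H0) depth=24
  + 224.108.240.0/20 (H1) depth=20
  + 192.166.0.0/16 (H0) depth=16
  ? 224.108.128.75  path d0:-→d1:-→d2:H2→d3:-→d4:-→d5:-→d6:-→d7:-→d8:-→d9:-→d10:-→d11:-→d12:-→d13:-→d14:-→d15:-→d16:-→d17:H2  best=H2
  + 224.0.0.0/9 (H2) depth=9
  ? 192.0.9.40  path d0:-→d1:-→d2:H2→d3:-→d4:-→d5:-→d6:-→d7:-→d8:H2  best=H2
  ? 87.214.180.50  path d0:-  best=no-route
  ? 224.0.7.129  path d0:-→d1:-→d2:H2→d3:-→d4:-→d5:-→d6:-→d7:-→d8:-→d9:H2  best=H2
  - 192.166.0.0/16 clear@16
  ? 224.3.102.147  path d0:-→d1:-→d2:H2→d3:-→d4:-→d5:-→d6:-→d7:-→d8:-→d9:H2  best=H2
  ? 224.108.128.20  path d0:-→d1:-→d2:H2→d3:-→d4:-→d5:-→d6:-→d7:-→d8:-→d9:H2→d10:-→d11:-→d12:-→d13:-→d14:-→d15:-→d16:-→d17:H2  best=H2
  + 192.166.0.0/15 (H2) depth=15
  ? 192.166.175.1  path d0:-→d1:-→d2:H2→d3:-→d4:-→d5:-→d6:-→d7:-→d8:H2→d9:-→d10:-→d11:-→d12:H2→d13:-→d14:-→d15:H2→d16:-→d17:-→d18:-→d19:-→d20:-→d21:-→d22:-→d23:-→d24:H0  best=H0
  ? 192.166.175.0  path d0:-→d1:-→d2:H2→d3:-→d4:-→d5:-→d6:-→d7:-→d8:H2→d9:-→d10:-→d11:-→d12:H2→d13:-→d14:-→d15:H2→d16:-→d17:-→d18:-→d19:-→d20:-→d21:-→d22:-→d23:-→d24:H0  best=H0
  + 192.166.0.0/16 (H2) depth=16
  + 224.108.243.64/26 (H0) depth=26

== LOOKUPS ==
["H2","no-route","H2","H2","H2","H2","H2","H2","no-route","H2","H2","no-route","H2","H2","H2","H0","H0"]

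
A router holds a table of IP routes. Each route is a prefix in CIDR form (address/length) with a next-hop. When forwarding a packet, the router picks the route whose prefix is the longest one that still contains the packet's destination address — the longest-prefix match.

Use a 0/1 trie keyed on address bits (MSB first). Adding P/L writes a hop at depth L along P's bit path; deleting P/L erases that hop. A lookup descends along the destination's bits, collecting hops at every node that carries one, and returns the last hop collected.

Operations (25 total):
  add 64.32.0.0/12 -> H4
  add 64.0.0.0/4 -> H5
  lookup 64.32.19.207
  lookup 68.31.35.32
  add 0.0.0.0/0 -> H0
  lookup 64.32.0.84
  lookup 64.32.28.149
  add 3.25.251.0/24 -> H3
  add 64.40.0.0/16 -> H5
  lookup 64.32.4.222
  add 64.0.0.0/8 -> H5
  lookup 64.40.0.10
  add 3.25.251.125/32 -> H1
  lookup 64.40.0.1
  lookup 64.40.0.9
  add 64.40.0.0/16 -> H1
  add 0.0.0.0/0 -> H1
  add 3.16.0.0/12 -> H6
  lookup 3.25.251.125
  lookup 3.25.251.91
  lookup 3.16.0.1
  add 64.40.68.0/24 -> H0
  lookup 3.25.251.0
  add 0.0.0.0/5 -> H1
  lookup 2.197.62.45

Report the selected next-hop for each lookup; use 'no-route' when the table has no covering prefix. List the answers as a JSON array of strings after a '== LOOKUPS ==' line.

Process each operation:
  + 64.32.0.0/12 (H4) depth=12
  + 64.0.0.0/4 (H5) depth=4
  lookup 64.32.19.207: bits 010000000010 walk d0:-→d1:-→d2:-→d3:-→d4:H5→d5:-→d6:-→d7:-→d8:-→d9:-→d10:-→d11:-→d12:H4 -> H4
  lookup 68.31.35.32: bits 01000 walk d0:-→d1:-→d2:-→d3:-→d4:H5→d5:- -> H5
  + 0.0.0.0/0 (H0) depth=0
  lookup 64.32.0.84: bits 010000000010 walk d0:H0→d1:-→d2:-→d3:-→d4:H5→d5:-→d6:-→d7:-→d8:-→d9:-→d10:-→d11:-→d12:H4 -> H4
  lookup 64.32.28.149: bits 010000000010 walk d0:H0→d1:-→d2:-→d3:-→d4:H5→d5:-→d6:-→d7:-→d8:-→d9:-→d10:-→d11:-→d12:H4 -> H4
  + 3.25.251.0/24 (H3) depth=24
  + 64.40.0.0/16 (H5) depth=16
  lookup 64.32.4.222: bits 010000000010 walk d0:H0→d1:-→d2:-→d3:-→d4:H5→d5:-→d6:-→d7:-→d8:-→d9:-→d10:-→d11:-→d12:H4 -> H4
  + 64.0.0.0/8 (H5) depth=8
  lookup 64.40.0.10: bits 0100000000101000 walk d0:H0→d1:-→d2:-→d3:-→d4:H5→d5:-→d6:-→d7:-→d8:H5→d9:-→d10:-→d11:-→d12:H4→d13:-→d14:-→d15:-→d16:H5 -> H5
  + 3.25.251.125/32 (H1) depth=32
  lookup 64.40.0.1: bits 0100000000101000 walk d0:H0→d1:-→d2:-→d3:-→d4:H5→d5:-→d6:-→d7:-→d8:H5→d9:-→d10:-→d11:-→d12:H4→d13:-→d14:-→d15:-→d16:H5 -> H5
  lookup 64.40.0.9: bits 0100000000101000 walk d0:H0→d1:-→d2:-→d3:-→d4:H5→d5:-→d6:-→d7:-→d8:H5→d9:-→d10:-→d11:-→d12:H4→d13:-→d14:-→d15:-→d16:H5 -> H5
  + 64.40.0.0/16 (H1) depth=16
  + 0.0.0.0/0 (H1) depth=0
  + 3.16.0.0/12 (H6) depth=12
  lookup 3.25.251.125: bits 00000011000110011111101101111101 walk d0:H1→d1:-→d2:-→d3:-→d4:-→d5:-→d6:-→d7:-→d8:-→d9:-→d10:-→d11:-→d12:H6→d13:-→d14:-→d15:-→d16:-→d17:-→d18:-→d19:-→d20:-→d21:-→d22:-→d23:-→d24:H3→d25:-→d26:-→d27:-→d28:-→d29:-→d30:-→d31:-→d32:H1 -> H1
  lookup 3.25.251.91: bits 00000011000110011111101101 walk d0:H1→d1:-→d2:-→d3:-→d4:-→d5:-→d6:-→d7:-→d8:-→d9:-→d10:-→d11:-→d12:H6→d13:-→d14:-→d15:-→d16:-→d17:-→d18:-→d19:-→d20:-→d21:-→d22:-→d23:-→d24:H3→d25:-→d26:- -> H3
  lookup 3.16.0.1: bits 000000110001 walk d0:H1→d1:-→d2:-→d3:-→d4:-→d5:-→d6:-→d7:-→d8:-→d9:-→d10:-→d11:-→d12:H6 -> H6
  + 64.40.68.0/24 (H0) depth=24
  lookup 3.25.251.0: bits 0000001100011001111110110 walk d0:H1→d1:-→d2:-→d3:-→d4:-→d5:-→d6:-→d7:-→d8:-→d9:-→d10:-→d11:-→d12:H6→d13:-→d14:-→d15:-→d16:-→d17:-→d18:-→d19:-→d20:-→d21:-→d22:-→d23:-→d24:H3→d25:- -> H3
  + 0.0.0.0/5 (H1) depth=5
  lookup 2.197.62.45: bits 0000001 walk d0:H1→d1:-→d2:-→d3:-→d4:-→d5:H1→d6:-→d7:- -> H1

== LOOKUPS ==
["H4","H5","H4","H4","H4","H5","H5","H5","H1","H3","H6","H3","H1"]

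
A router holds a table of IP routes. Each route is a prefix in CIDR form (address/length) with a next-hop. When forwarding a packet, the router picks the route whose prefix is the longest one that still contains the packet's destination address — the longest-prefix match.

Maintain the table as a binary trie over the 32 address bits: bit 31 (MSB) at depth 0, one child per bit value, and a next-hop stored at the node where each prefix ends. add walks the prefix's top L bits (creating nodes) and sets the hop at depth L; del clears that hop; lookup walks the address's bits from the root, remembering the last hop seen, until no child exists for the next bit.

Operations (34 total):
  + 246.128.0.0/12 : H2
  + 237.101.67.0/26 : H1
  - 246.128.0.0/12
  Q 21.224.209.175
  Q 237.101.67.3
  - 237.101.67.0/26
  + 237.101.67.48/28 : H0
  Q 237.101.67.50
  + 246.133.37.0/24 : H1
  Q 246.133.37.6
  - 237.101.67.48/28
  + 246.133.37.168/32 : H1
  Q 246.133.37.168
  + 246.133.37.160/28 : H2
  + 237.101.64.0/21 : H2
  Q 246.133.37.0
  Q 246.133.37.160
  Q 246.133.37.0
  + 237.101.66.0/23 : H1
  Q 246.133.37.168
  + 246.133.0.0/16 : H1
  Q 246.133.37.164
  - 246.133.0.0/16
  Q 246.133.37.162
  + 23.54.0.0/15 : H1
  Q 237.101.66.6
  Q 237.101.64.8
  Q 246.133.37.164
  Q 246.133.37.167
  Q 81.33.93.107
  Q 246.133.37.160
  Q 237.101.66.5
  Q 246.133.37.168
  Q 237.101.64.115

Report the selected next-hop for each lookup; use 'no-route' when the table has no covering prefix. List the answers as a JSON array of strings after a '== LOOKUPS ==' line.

Trace:
  + 246.128.0.0/12 (H2) depth=12
  + 237.101.67.0/26 (H1) depth=26
  del 246.128.0.0/12 (clear depth 12)
  Q 21.224.209.175: descend ε ; hops seen [∅] ; pick no-route
  Q 237.101.67.3: descend 11101101011001010100001100 ; hops seen [H1] ; pick H1
  del 237.101.67.0/26 (clear depth 26)
  + 237.101.67.48/28 (H0) depth=28
  Q 237.101.67.50: descend 1110110101100101010000110011 ; hops seen [H0] ; pick H0
  + 246.133.37.0/24 (H1) depth=24
  Q 246.133.37.6: descend 111101101000010100100101 ; hops seen [H1] ; pick H1
  del 237.101.67.48/28 (clear depth 28)
  + 246.133.37.168/32 (H1) depth=32
  Q 246.133.37.168: descend 11110110100001010010010110101000 ; hops seen [H1,H1] ; pick H1
  + 246.133.37.160/28 (H2) depth=28
  + 237.101.64.0/21 (H2) depth=21
  Q 246.133.37.0: descend 111101101000010100100101 ; hops seen [H1] ; pick H1
  Q 246.133.37.160: descend 1111011010000101001001011010 ; hops seen [H1,H2] ; pick H2
  Q 246.133.37.0: descend 111101101000010100100101 ; hops seen [H1] ; pick H1
  + 237.101.66.0/23 (H1) depth=23
  Q 246.133.37.168: descend 11110110100001010010010110101000 ; hops seen [H1,H2,H1] ; pick H1
  + 246.133.0.0/16 (H1) depth=16
  Q 246.133.37.164: descend 1111011010000101001001011010 ; hops seen [H1,H1,H2] ; pick H2
  del 246.133.0.0/16 (clear depth 16)
  Q 246.133.37.162: descend 1111011010000101001001011010 ; hops seen [H1,H2] ; pick H2
  + 23.54.0.0/15 (H1) depth=15
  Q 237.101.66.6: descend 11101101011001010100001 ; hops seen [H2,H1] ; pick H1
  Q 237.101.64.8: descend 1110110101100101010000 ; hops seen [H2] ; pick H2
  Q 246.133.37.164: descend 1111011010000101001001011010 ; hops seen [H1,H2] ; pick H2
  Q 246.133.37.167: descend 1111011010000101001001011010 ; hops seen [H1,H2] ; pick H2
  Q 81.33.93.107: descend 0 ; hops seen [∅] ; pick no-route
  Q 246.133.37.160: descend 1111011010000101001001011010 ; hops seen [H1,H2] ; pick H2
  Q 237.101.66.5: descend 11101101011001010100001 ; hops seen [H2,H1] ; pick H1
  Q 246.133.37.168: descend 11110110100001010010010110101000 ; hops seen [H1,H2,H1] ; pick H1
  Q 237.101.64.115: descend 1110110101100101010000 ; hops seen [H2] ; pick H2

== LOOKUPS ==
["no-route","H1","H0","H1","H1","H1","H2","H1","H1","H2","H2","H1","H2","H2","H2","no-route","H2","H1","H1","H2"]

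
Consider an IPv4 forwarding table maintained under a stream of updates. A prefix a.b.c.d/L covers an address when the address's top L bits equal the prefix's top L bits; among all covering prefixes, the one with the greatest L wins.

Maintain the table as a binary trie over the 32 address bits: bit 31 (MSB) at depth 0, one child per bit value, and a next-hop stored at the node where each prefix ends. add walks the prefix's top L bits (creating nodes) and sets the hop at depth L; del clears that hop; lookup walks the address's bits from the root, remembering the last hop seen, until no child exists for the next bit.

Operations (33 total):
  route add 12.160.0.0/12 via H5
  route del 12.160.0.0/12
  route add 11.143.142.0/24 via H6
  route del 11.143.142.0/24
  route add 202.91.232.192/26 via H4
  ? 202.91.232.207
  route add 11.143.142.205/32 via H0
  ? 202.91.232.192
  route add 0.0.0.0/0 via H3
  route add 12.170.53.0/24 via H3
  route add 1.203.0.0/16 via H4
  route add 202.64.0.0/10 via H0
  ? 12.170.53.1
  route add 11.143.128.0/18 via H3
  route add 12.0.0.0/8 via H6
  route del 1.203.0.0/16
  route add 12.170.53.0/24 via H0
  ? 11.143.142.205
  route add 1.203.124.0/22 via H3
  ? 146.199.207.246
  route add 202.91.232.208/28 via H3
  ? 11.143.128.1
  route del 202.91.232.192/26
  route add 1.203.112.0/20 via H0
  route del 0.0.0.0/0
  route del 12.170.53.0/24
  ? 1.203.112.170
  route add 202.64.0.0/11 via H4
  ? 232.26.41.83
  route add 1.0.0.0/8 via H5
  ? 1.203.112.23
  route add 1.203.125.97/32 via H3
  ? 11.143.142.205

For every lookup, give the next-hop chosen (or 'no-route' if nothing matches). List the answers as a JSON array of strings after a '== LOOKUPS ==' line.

Process each operation:
  add 12.160.0.0/12 -> H5 at depth 12
  del 12.160.0.0/12 (clear depth 12)
  add 11.143.142.0/24 -> H6 at depth 24
  del 11.143.142.0/24 (clear depth 24)
  add 202.91.232.192/26 -> H4 at depth 26
  Q 202.91.232.207: descend 11001010010110111110100011 ; hops seen [H4] ; pick H4
  add 11.143.142.205/32 -> H0 at depth 32
  Q 202.91.232.192: descend 11001010010110111110100011 ; hops seen [H4] ; pick H4
  add 0.0.0.0/0 -> H3 at depth 0
  add 12.170.53.0/24 -> H3 at depth 24
  add 1.203.0.0/16 -> H4 at depth 16
  add 202.64.0.0/10 -> H0 at depth 10
  Q 12.170.53.1: descend 000011001010101000110101 ; hops seen [H3,H3] ; pick H3
  add 11.143.128.0/18 -> H3 at depth 18
  add 12.0.0.0/8 -> H6 at depth 8
  del 1.203.0.0/16 (clear depth 16)
  add 12.170.53.0/24 -> H0 at depth 24
  Q 11.143.142.205: descend 00001011100011111000111011001101 ; hops seen [H3,H3,H0] ; pick H0
  add 1.203.124.0/22 -> H3 at depth 22
  Q 146.199.207.246: descend 1 ; hops seen [H3] ; pick H3
  add 202.91.232.208/28 -> H3 at depth 28
  Q 11.143.128.1: descend 00001011100011111000 ; hops seen [H3,H3] ; pick H3
  del 202.91.232.192/26 (clear depth 26)
  add 1.203.112.0/20 -> H0 at depth 20
  del 0.0.0.0/0 (clear depth 0)
  del 12.170.53.0/24 (clear depth 24)
  Q 1.203.112.170: descend 00000001110010110111 ; hops seen [H0] ; pick H0
  add 202.64.0.0/11 -> H4 at depth 11
  Q 232.26.41.83: descend 11 ; hops seen [∅] ; pick no-route
  add 1.0.0.0/8 -> H5 at depth 8
  Q 1.203.112.23: descend 00000001110010110111 ; hops seen [H5,H0] ; pick H0
  add 1.203.125.97/32 -> H3 at depth 32
  Q 11.143.142.205: descend 00001011100011111000111011001101 ; hops seen [H3,H0] ; pick H0

== LOOKUPS ==
["H4","H4","H3","H0","H3","H3","H0","no-route","H0","H0"]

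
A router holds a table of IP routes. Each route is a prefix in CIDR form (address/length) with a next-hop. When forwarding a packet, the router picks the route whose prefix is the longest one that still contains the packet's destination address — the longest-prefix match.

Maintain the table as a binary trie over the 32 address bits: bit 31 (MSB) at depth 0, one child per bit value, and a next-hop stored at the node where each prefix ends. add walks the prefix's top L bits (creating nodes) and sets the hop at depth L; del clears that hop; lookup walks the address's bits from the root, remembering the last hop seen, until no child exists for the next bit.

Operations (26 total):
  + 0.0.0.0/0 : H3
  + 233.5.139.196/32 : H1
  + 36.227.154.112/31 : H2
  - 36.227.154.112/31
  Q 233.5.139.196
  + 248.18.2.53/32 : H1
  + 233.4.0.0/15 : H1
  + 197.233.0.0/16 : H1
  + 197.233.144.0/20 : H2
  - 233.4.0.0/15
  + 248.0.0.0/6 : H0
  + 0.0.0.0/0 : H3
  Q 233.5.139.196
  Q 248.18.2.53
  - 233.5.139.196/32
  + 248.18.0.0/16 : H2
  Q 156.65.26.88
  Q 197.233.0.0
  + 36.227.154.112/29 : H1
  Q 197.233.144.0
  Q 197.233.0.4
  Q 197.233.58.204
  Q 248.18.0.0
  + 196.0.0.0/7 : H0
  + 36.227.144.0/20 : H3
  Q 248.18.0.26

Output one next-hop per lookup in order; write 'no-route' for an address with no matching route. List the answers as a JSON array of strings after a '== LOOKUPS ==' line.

Process each operation:
  + 0.0.0.0/0 (H3) depth=0
  + 233.5.139.196/32 (H1) depth=32
  + 36.227.154.112/31 (H2) depth=31
  - 36.227.154.112/31 clear@31
  lookup 233.5.139.196: bits 11101001000001011000101111000100 walk d0:H3→d1:-→d2:-→d3:-→d4:-→d5:-→d6:-→d7:-→d8:-→d9:-→d10:-→d11:-→d12:-→d13:-→d14:-→d15:-→d16:-→d17:-→d18:-→d19:-→d20:-→d21:-→d22:-→d23:-→d24:-→d25:-→d26:-→d27:-→d28:-→d29:-→d30:-→d31:-→d32:H1 -> H1
  + 248.18.2.53/32 (H1) depth=32
  + 233.4.0.0/15 (H1) depth=15
  + 197.233.0.0/16 (H1) depth=16
  + 197.233.144.0/20 (H2) depth=20
  - 233.4.0.0/15 clear@15
  + 248.0.0.0/6 (H0) depth=6
  + 0.0.0.0/0 (H3) depth=0
  lookup 233.5.139.196: bits 11101001000001011000101111000100 walk d0:H3→d1:-→d2:-→d3:-→d4:-→d5:-→d6:-→d7:-→d8:-→d9:-→d10:-→d11:-→d12:-→d13:-→d14:-→d15:-→d16:-→d17:-→d18:-→d19:-→d20:-→d21:-→d22:-→d23:-→d24:-→d25:-→d26:-→d27:-→d28:-→d29:-→d30:-→d31:-→d32:H1 -> H1
  lookup 248.18.2.53: bits 11111000000100100000001000110101 walk d0:H3→d1:-→d2:-→d3:-→d4:-→d5:-→d6:H0→d7:-→d8:-→d9:-→d10:-→d11:-→d12:-→d13:-→d14:-→d15:-→d16:-→d17:-→d18:-→d19:-→d20:-→d21:-→d22:-→d23:-→d24:-→d25:-→d26:-→d27:-→d28:-→d29:-→d30:-→d31:-→d32:H1 -> H1
  - 233.5.139.196/32 clear@32
  + 248.18.0.0/16 (H2) depth=16
  lookup 156.65.26.88: bits 1 walk d0:H3→d1:- -> H3
  lookup 197.233.0.0: bits 1100010111101001 walk d0:H3→d1:-→d2:-→d3:-→d4:-→d5:-→d6:-→d7:-→d8:-→d9:-→d10:-→d11:-→d12:-→d13:-→d14:-→d15:-→d16:H1 -> H1
  + 36.227.154.112/29 (H1) depth=29
  lookup 197.233.144.0: bits 11000101111010011001 walk d0:H3→d1:-→d2:-→d3:-→d4:-→d5:-→d6:-→d7:-→d8:-→d9:-→d10:-→d11:-→d12:-→d13:-→d14:-→d15:-→d16:H1→d17:-→d18:-→d19:-→d20:H2 -> H2
  lookup 197.233.0.4: bits 1100010111101001 walk d0:H3→d1:-→d2:-→d3:-→d4:-→d5:-→d6:-→d7:-→d8:-→d9:-→d10:-→d11:-→d12:-→d13:-→d14:-→d15:-→d16:H1 -> H1
  lookup 197.233.58.204: bits 1100010111101001 walk d0:H3→d1:-→d2:-→d3:-→d4:-→d5:-→d6:-→d7:-→d8:-→d9:-→d10:-→d11:-→d12:-→d13:-→d14:-→d15:-→d16:H1 -> H1
  lookup 248.18.0.0: bits 1111100000010010000000 walk d0:H3→d1:-→d2:-→d3:-→d4:-→d5:-→d6:H0→d7:-→d8:-→d9:-→d10:-→d11:-→d12:-→d13:-→d14:-→d15:-→d16:H2→d17:-→d18:-→d19:-→d20:-→d21:-→d22:- -> H2
  + 196.0.0.0/7 (H0) depth=7
  + 36.227.144.0/20 (H3) depth=20
  lookup 248.18.0.26: bits 1111100000010010000000 walk d0:H3→d1:-→d2:-→d3:-→d4:-→d5:-→d6:H0→d7:-→d8:-→d9:-→d10:-→d11:-→d12:-→d13:-→d14:-→d15:-→d16:H2→d17:-→d18:-→d19:-→d20:-→d21:-→d22:- -> H2

== LOOKUPS ==
["H1","H1","H1","H3","H1","H2","H1","H1","H2","H2"]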